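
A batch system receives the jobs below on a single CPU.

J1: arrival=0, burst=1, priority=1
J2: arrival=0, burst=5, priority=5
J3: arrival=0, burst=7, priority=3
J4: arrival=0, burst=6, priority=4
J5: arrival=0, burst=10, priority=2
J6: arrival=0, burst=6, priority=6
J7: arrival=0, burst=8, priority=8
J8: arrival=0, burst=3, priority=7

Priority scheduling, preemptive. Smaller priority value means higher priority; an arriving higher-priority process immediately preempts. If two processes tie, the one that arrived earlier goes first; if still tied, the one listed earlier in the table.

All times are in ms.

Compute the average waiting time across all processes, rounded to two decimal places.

19.50

Timeline: | J1 0-1 | J5 1-11 | J3 11-18 | J4 18-24 | J2 24-29 | J6 29-35 | J8 35-38 | J7 38-46 |
Completion: J1=1  J2=29  J3=18  J4=24  J5=11  J6=35  J7=46  J8=38
Turnaround (C−A): J1=1  J2=29  J3=18  J4=24  J5=11  J6=35  J7=46  J8=38
Waiting times: J1=0, J2=24, J3=11, J4=18, J5=1, J6=29, J7=38, J8=35
Average waiting = (0+24+11+18+1+29+38+35) / 8 = 156/8 = 19.50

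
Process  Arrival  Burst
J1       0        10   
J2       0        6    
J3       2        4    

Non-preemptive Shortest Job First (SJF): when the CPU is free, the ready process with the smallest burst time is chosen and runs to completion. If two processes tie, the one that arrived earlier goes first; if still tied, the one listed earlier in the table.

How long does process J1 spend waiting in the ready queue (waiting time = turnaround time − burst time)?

Timeline: | J2 0-6 | J3 6-10 | J1 10-20 |
Completion: J1=20  J2=6  J3=10
Turnaround (C−A): J1=20  J2=6  J3=8
Waiting(J1) = turnaround − burst = 20 − 10 = 10

10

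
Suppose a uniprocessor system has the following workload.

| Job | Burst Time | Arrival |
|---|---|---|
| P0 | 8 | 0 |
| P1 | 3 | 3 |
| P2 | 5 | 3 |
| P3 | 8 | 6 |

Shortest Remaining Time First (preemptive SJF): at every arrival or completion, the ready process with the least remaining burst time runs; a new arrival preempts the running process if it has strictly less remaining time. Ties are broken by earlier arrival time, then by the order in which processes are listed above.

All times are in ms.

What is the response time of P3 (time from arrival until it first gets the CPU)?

Gantt: | P0 0-3 | P1 3-6 | P0 6-11 | P2 11-16 | P3 16-24 |
Completion: P0=11  P1=6  P2=16  P3=24
Response(P3) = first start − arrival = 16 − 6 = 10

10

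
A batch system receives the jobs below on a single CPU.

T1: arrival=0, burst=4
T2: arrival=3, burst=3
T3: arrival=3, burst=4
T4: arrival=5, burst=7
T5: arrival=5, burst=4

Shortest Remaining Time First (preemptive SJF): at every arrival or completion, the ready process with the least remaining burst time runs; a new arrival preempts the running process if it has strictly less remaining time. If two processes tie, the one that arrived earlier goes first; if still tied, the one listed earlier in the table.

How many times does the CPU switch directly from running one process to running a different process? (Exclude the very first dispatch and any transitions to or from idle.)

Timeline: | T1 0-4 | T2 4-7 | T3 7-11 | T5 11-15 | T4 15-22 |
Completion: T1=4  T2=7  T3=11  T4=22  T5=15
Turnaround (C−A): T1=4  T2=4  T3=8  T4=17  T5=10

4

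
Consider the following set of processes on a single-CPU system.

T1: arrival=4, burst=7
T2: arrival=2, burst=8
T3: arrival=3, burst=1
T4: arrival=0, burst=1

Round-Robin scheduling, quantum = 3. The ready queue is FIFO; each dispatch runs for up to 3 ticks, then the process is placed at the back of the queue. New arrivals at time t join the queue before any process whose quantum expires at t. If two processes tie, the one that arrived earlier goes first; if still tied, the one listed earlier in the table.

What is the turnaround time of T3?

Schedule: | T4 0-1 | idle 1-2 | T2 2-5 | T3 5-6 | T1 6-9 | T2 9-12 | T1 12-15 | T2 15-17 | T1 17-18 |
Completion: T1=18  T2=17  T3=6  T4=1
Turnaround (C−A): T1=14  T2=15  T3=3  T4=1
Turnaround(T3) = completion − arrival = 6 − 3 = 3

3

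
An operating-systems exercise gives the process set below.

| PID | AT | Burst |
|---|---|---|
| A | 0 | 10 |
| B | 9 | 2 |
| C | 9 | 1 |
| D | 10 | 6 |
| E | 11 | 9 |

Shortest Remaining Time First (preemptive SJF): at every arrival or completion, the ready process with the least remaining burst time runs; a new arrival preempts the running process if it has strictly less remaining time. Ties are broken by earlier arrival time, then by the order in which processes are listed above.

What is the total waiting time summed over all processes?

Schedule: | A 0-10 | C 10-11 | B 11-13 | D 13-19 | E 19-28 |
Completion: A=10  B=13  C=11  D=19  E=28
Waiting = turnaround − burst: A=0, B=2, C=1, D=3, E=8
Total waiting = 0 + 2 + 1 + 3 + 8 = 14

14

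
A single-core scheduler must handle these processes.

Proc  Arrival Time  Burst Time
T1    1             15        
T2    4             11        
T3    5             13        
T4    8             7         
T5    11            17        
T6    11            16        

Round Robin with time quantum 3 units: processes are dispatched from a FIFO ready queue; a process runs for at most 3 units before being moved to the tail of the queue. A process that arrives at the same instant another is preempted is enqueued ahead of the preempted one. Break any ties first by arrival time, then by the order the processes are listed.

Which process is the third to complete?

Schedule: | idle 0-1 | T1 1-4 | T2 4-7 | T1 7-10 | T3 10-13 | T2 13-16 | T4 16-19 | T1 19-22 | T5 22-25 | T6 25-28 | T3 28-31 | T2 31-34 | T4 34-37 | T1 37-40 | T5 40-43 | T6 43-46 | T3 46-49 | T2 49-51 | T4 51-52 | T1 52-55 | T5 55-58 | T6 58-61 | T3 61-64 | T5 64-67 | T6 67-70 | T3 70-71 | T5 71-74 | T6 74-77 | T5 77-79 | T6 79-80 |
Completion: T1=55  T2=51  T3=71  T4=52  T5=79  T6=80
Finish order: T2 → T4 → T1 → T3 → T5 → T6

T1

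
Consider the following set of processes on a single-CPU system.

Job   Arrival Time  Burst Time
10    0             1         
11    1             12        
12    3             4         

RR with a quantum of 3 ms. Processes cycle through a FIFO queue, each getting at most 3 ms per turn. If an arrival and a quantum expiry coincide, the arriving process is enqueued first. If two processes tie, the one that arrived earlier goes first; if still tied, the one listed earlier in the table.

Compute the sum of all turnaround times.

Schedule: | 10 0-1 | 11 1-4 | 12 4-7 | 11 7-10 | 12 10-11 | 11 11-17 |
Completion: 10=1  11=17  12=11
Turnaround = completion − arrival: 10=1, 11=16, 12=8
Total turnaround = 1 + 16 + 8 = 25

25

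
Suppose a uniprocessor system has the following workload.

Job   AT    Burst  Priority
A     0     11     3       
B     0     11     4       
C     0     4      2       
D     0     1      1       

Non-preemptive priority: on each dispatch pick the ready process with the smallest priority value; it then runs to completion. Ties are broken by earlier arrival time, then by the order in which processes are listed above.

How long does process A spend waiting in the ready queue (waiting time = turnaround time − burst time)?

Timeline: | D 0-1 | C 1-5 | A 5-16 | B 16-27 |
Completion: A=16  B=27  C=5  D=1
Turnaround (C−A): A=16  B=27  C=5  D=1
Waiting(A) = turnaround − burst = 16 − 11 = 5

5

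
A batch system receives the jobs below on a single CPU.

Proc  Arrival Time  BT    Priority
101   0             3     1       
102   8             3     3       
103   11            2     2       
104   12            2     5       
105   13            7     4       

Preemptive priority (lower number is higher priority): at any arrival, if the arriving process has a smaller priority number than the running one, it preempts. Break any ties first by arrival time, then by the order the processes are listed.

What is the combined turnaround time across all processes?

25

Gantt: | 101 0-3 | idle 3-8 | 102 8-11 | 103 11-13 | 105 13-20 | 104 20-22 |
Completion: 101=3  102=11  103=13  104=22  105=20
Turnaround = completion − arrival: 101=3, 102=3, 103=2, 104=10, 105=7
Total turnaround = 3 + 3 + 2 + 10 + 7 = 25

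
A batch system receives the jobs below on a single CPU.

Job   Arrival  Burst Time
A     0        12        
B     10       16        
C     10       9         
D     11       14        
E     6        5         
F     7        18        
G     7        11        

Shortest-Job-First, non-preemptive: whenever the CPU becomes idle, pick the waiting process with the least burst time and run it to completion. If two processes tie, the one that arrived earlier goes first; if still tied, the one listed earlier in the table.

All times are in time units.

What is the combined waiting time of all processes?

159

Timeline: | A 0-12 | E 12-17 | C 17-26 | G 26-37 | D 37-51 | B 51-67 | F 67-85 |
Completion: A=12  B=67  C=26  D=51  E=17  F=85  G=37
Turnaround (C−A): A=12  B=57  C=16  D=40  E=11  F=78  G=30
Waiting = turnaround − burst: A=0, B=41, C=7, D=26, E=6, F=60, G=19
Total waiting = 0 + 41 + 7 + 26 + 6 + 60 + 19 = 159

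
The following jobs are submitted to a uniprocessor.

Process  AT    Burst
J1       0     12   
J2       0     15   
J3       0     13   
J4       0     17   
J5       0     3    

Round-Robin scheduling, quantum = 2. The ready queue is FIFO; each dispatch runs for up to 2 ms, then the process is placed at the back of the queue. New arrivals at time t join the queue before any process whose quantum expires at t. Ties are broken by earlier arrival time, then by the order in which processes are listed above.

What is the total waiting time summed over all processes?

175

Schedule: | J1 0-2 | J2 2-4 | J3 4-6 | J4 6-8 | J5 8-10 | J1 10-12 | J2 12-14 | J3 14-16 | J4 16-18 | J5 18-19 | J1 19-21 | J2 21-23 | J3 23-25 | J4 25-27 | J1 27-29 | J2 29-31 | J3 31-33 | J4 33-35 | J1 35-37 | J2 37-39 | J3 39-41 | J4 41-43 | J1 43-45 | J2 45-47 | J3 47-49 | J4 49-51 | J2 51-53 | J3 53-54 | J4 54-56 | J2 56-57 | J4 57-60 |
Completion: J1=45  J2=57  J3=54  J4=60  J5=19
Waiting = turnaround − burst: J1=33, J2=42, J3=41, J4=43, J5=16
Total waiting = 33 + 42 + 41 + 43 + 16 = 175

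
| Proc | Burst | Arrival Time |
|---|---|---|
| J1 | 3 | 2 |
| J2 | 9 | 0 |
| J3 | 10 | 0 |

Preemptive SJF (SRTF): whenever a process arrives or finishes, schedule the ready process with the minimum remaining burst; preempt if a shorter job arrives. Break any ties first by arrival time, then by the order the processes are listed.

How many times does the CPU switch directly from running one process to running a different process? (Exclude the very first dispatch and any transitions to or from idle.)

3

Timeline: | J2 0-2 | J1 2-5 | J2 5-12 | J3 12-22 |
Completion: J1=5  J2=12  J3=22
Turnaround (C−A): J1=3  J2=12  J3=22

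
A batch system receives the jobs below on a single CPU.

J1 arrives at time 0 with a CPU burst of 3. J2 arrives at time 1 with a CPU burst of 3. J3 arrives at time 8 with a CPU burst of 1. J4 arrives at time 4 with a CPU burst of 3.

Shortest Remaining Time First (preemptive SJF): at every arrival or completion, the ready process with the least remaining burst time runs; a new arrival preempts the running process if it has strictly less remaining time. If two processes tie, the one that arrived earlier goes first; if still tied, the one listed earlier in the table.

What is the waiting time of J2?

Timeline: | J1 0-3 | J2 3-6 | J4 6-9 | J3 9-10 |
Completion: J1=3  J2=6  J3=10  J4=9
Turnaround (C−A): J1=3  J2=5  J3=2  J4=5
Waiting(J2) = turnaround − burst = 5 − 3 = 2

2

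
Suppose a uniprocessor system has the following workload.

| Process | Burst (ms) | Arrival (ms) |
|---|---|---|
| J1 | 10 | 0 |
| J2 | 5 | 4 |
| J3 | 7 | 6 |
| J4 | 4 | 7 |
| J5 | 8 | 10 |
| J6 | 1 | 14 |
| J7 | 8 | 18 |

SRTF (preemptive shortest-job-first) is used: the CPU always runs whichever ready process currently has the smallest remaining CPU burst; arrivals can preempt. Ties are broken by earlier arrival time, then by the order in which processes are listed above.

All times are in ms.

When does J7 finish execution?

43

Timeline: | J1 0-4 | J2 4-9 | J4 9-13 | J1 13-14 | J6 14-15 | J1 15-20 | J3 20-27 | J5 27-35 | J7 35-43 |
Completion: J1=20  J2=9  J3=27  J4=13  J5=35  J6=15  J7=43
Turnaround (C−A): J1=20  J2=5  J3=21  J4=6  J5=25  J6=1  J7=25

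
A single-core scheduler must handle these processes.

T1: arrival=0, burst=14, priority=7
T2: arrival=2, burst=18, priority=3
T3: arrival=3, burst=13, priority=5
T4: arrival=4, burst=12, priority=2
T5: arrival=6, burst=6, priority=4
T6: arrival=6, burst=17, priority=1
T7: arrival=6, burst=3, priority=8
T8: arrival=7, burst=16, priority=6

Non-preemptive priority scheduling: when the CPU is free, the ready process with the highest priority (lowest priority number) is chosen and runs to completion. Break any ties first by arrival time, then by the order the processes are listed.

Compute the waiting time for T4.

27

Gantt: | T1 0-14 | T6 14-31 | T4 31-43 | T2 43-61 | T5 61-67 | T3 67-80 | T8 80-96 | T7 96-99 |
Completion: T1=14  T2=61  T3=80  T4=43  T5=67  T6=31  T7=99  T8=96
Waiting(T4) = turnaround − burst = 39 − 12 = 27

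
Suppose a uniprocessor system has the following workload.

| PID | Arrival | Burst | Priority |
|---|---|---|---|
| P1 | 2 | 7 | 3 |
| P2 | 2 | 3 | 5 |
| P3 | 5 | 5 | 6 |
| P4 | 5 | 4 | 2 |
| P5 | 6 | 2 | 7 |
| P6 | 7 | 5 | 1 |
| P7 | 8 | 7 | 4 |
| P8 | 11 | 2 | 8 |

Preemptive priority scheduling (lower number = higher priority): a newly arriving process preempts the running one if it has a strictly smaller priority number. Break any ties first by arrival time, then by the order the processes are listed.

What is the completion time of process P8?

37

Timeline: | idle 0-2 | P1 2-5 | P4 5-7 | P6 7-12 | P4 12-14 | P1 14-18 | P7 18-25 | P2 25-28 | P3 28-33 | P5 33-35 | P8 35-37 |
Completion: P1=18  P2=28  P3=33  P4=14  P5=35  P6=12  P7=25  P8=37
Turnaround (C−A): P1=16  P2=26  P3=28  P4=9  P5=29  P6=5  P7=17  P8=26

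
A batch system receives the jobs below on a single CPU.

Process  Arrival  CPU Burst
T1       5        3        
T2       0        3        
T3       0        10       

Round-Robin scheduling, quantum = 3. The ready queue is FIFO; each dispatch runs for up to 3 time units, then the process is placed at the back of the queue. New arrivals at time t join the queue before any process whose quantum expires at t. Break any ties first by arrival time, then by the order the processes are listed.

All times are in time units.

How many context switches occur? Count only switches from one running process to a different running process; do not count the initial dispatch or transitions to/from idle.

3

Gantt: | T2 0-3 | T3 3-6 | T1 6-9 | T3 9-16 |
Completion: T1=9  T2=3  T3=16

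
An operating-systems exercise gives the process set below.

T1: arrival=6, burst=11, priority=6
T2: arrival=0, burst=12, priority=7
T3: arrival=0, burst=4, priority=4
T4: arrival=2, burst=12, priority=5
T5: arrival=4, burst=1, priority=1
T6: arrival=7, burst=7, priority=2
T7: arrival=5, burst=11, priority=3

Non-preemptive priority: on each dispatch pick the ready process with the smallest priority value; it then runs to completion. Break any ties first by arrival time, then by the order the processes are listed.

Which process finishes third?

Schedule: | T3 0-4 | T5 4-5 | T7 5-16 | T6 16-23 | T4 23-35 | T1 35-46 | T2 46-58 |
Completion: T1=46  T2=58  T3=4  T4=35  T5=5  T6=23  T7=16
Turnaround (C−A): T1=40  T2=58  T3=4  T4=33  T5=1  T6=16  T7=11
Finish order: T3 → T5 → T7 → T6 → T4 → T1 → T2

T7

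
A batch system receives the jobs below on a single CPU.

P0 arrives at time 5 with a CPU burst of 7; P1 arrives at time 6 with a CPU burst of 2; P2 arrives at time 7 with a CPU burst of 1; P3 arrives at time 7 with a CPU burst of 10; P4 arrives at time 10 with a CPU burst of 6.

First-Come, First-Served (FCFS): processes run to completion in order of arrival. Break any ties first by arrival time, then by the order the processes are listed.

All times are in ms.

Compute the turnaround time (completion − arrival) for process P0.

7

Gantt: | idle 0-5 | P0 5-12 | P1 12-14 | P2 14-15 | P3 15-25 | P4 25-31 |
Completion: P0=12  P1=14  P2=15  P3=25  P4=31
Turnaround(P0) = completion − arrival = 12 − 5 = 7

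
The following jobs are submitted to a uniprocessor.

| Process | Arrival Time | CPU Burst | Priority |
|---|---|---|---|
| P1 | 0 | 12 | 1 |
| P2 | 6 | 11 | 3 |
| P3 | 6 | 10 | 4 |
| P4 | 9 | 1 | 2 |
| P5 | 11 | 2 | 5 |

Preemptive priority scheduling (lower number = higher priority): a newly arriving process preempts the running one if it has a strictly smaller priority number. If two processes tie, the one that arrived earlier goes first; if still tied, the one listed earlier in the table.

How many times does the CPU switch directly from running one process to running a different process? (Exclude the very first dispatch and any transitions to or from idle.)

Timeline: | P1 0-12 | P4 12-13 | P2 13-24 | P3 24-34 | P5 34-36 |
Completion: P1=12  P2=24  P3=34  P4=13  P5=36
Turnaround (C−A): P1=12  P2=18  P3=28  P4=4  P5=25

4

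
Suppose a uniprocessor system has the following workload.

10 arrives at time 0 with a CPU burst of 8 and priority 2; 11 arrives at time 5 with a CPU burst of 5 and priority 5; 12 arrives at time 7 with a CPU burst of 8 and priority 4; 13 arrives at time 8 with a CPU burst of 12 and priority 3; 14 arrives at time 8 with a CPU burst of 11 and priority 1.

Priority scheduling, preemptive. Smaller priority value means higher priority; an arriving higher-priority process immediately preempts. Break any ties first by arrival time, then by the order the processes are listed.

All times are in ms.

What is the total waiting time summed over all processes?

Schedule: | 10 0-8 | 14 8-19 | 13 19-31 | 12 31-39 | 11 39-44 |
Completion: 10=8  11=44  12=39  13=31  14=19
Waiting = turnaround − burst: 10=0, 11=34, 12=24, 13=11, 14=0
Total waiting = 0 + 34 + 24 + 11 + 0 = 69

69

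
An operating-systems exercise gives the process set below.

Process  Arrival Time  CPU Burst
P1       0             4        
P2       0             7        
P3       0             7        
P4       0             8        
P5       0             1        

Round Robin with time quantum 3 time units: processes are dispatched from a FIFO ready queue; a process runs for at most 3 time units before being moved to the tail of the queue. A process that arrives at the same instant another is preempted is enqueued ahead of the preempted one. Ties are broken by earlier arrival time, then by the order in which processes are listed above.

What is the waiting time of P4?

Timeline: | P1 0-3 | P2 3-6 | P3 6-9 | P4 9-12 | P5 12-13 | P1 13-14 | P2 14-17 | P3 17-20 | P4 20-23 | P2 23-24 | P3 24-25 | P4 25-27 |
Completion: P1=14  P2=24  P3=25  P4=27  P5=13
Waiting(P4) = turnaround − burst = 27 − 8 = 19

19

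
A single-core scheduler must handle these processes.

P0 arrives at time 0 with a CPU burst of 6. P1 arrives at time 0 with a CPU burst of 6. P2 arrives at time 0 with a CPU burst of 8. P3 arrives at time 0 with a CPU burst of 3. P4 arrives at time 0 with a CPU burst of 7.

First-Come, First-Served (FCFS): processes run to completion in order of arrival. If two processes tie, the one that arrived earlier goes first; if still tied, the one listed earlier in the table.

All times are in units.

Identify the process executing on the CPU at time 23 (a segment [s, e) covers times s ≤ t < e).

P4

Schedule: | P0 0-6 | P1 6-12 | P2 12-20 | P3 20-23 | P4 23-30 |
Completion: P0=6  P1=12  P2=20  P3=23  P4=30
Turnaround (C−A): P0=6  P1=12  P2=20  P3=23  P4=30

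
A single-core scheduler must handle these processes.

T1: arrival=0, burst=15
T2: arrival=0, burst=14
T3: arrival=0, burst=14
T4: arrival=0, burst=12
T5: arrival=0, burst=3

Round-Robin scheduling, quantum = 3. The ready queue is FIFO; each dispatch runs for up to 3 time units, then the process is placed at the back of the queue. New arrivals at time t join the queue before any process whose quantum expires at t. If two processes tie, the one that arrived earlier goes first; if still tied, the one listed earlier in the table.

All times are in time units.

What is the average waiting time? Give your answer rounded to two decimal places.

35.20

Gantt: | T1 0-3 | T2 3-6 | T3 6-9 | T4 9-12 | T5 12-15 | T1 15-18 | T2 18-21 | T3 21-24 | T4 24-27 | T1 27-30 | T2 30-33 | T3 33-36 | T4 36-39 | T1 39-42 | T2 42-45 | T3 45-48 | T4 48-51 | T1 51-54 | T2 54-56 | T3 56-58 |
Completion: T1=54  T2=56  T3=58  T4=51  T5=15
Turnaround (C−A): T1=54  T2=56  T3=58  T4=51  T5=15
Waiting times: T1=39, T2=42, T3=44, T4=39, T5=12
Average waiting = (39+42+44+39+12) / 5 = 176/5 = 35.20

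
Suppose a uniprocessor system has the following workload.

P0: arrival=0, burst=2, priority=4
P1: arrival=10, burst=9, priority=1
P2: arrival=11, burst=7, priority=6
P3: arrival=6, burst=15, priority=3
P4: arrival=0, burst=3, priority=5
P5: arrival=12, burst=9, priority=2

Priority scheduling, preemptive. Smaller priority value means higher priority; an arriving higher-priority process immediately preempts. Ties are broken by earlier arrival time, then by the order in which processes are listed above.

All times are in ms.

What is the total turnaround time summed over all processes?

100

Schedule: | P0 0-2 | P4 2-5 | idle 5-6 | P3 6-10 | P1 10-19 | P5 19-28 | P3 28-39 | P2 39-46 |
Completion: P0=2  P1=19  P2=46  P3=39  P4=5  P5=28
Turnaround (C−A): P0=2  P1=9  P2=35  P3=33  P4=5  P5=16
Turnaround = completion − arrival: P0=2, P1=9, P2=35, P3=33, P4=5, P5=16
Total turnaround = 2 + 9 + 35 + 33 + 5 + 16 = 100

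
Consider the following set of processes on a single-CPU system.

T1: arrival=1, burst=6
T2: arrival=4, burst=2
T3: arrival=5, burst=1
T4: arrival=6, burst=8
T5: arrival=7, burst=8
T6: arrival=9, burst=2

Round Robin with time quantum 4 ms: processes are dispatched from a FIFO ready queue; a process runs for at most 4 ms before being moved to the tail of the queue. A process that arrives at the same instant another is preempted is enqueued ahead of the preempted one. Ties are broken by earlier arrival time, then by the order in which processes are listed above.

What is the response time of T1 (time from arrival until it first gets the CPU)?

Gantt: | idle 0-1 | T1 1-5 | T2 5-7 | T3 7-8 | T1 8-10 | T4 10-14 | T5 14-18 | T6 18-20 | T4 20-24 | T5 24-28 |
Completion: T1=10  T2=7  T3=8  T4=24  T5=28  T6=20
Response(T1) = first start − arrival = 1 − 1 = 0

0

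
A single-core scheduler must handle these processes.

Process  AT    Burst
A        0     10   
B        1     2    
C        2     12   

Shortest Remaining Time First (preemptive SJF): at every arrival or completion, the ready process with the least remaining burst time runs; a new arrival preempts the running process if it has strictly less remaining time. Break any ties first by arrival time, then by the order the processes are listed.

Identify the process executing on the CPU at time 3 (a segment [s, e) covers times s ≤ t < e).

Schedule: | A 0-1 | B 1-3 | A 3-12 | C 12-24 |
Completion: A=12  B=3  C=24
Turnaround (C−A): A=12  B=2  C=22

A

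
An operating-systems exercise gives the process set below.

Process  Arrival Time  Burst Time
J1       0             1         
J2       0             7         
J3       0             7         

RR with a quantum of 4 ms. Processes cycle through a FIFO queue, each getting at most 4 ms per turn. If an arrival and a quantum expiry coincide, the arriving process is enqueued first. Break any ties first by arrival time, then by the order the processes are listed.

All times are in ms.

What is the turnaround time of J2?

Schedule: | J1 0-1 | J2 1-5 | J3 5-9 | J2 9-12 | J3 12-15 |
Completion: J1=1  J2=12  J3=15
Turnaround(J2) = completion − arrival = 12 − 0 = 12

12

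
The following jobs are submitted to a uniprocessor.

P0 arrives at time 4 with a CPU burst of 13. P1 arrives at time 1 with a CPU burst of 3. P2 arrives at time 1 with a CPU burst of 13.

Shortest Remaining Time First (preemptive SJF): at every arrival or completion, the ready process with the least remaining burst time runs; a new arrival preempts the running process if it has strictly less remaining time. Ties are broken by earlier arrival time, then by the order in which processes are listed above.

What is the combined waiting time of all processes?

Gantt: | idle 0-1 | P1 1-4 | P2 4-17 | P0 17-30 |
Completion: P0=30  P1=4  P2=17
Turnaround (C−A): P0=26  P1=3  P2=16
Waiting = turnaround − burst: P0=13, P1=0, P2=3
Total waiting = 13 + 0 + 3 = 16

16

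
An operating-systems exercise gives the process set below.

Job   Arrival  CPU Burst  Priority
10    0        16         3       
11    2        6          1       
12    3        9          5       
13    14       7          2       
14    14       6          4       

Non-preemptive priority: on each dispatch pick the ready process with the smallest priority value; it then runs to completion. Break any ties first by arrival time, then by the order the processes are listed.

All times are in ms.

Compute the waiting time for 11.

Schedule: | 10 0-16 | 11 16-22 | 13 22-29 | 14 29-35 | 12 35-44 |
Completion: 10=16  11=22  12=44  13=29  14=35
Waiting(11) = turnaround − burst = 20 − 6 = 14

14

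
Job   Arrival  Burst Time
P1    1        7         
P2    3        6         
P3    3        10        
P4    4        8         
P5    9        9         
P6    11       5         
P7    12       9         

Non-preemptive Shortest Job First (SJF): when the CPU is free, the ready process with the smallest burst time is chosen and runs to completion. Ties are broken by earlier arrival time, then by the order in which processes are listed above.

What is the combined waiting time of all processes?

Timeline: | idle 0-1 | P1 1-8 | P2 8-14 | P6 14-19 | P4 19-27 | P5 27-36 | P7 36-45 | P3 45-55 |
Completion: P1=8  P2=14  P3=55  P4=27  P5=36  P6=19  P7=45
Turnaround (C−A): P1=7  P2=11  P3=52  P4=23  P5=27  P6=8  P7=33
Waiting = turnaround − burst: P1=0, P2=5, P3=42, P4=15, P5=18, P6=3, P7=24
Total waiting = 0 + 5 + 42 + 15 + 18 + 3 + 24 = 107

107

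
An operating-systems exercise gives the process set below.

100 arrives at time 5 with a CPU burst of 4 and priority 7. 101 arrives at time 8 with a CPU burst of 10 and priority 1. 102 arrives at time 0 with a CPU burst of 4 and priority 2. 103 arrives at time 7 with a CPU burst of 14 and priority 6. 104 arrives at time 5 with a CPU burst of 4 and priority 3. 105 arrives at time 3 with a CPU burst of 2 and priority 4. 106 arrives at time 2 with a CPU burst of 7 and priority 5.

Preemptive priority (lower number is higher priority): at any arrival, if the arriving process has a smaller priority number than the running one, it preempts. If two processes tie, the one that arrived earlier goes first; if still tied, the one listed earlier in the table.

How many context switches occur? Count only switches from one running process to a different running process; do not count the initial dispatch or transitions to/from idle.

Gantt: | 102 0-4 | 105 4-5 | 104 5-8 | 101 8-18 | 104 18-19 | 105 19-20 | 106 20-27 | 103 27-41 | 100 41-45 |
Completion: 100=45  101=18  102=4  103=41  104=19  105=20  106=27

8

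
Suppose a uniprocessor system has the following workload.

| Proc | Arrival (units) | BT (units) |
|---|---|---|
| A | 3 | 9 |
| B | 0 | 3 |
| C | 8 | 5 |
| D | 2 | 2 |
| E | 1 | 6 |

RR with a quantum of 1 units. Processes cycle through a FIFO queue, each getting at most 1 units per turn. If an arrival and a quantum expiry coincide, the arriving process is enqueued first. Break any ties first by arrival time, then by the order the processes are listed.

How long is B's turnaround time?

7

Timeline: | B 0-1 | E 1-2 | B 2-3 | D 3-4 | E 4-5 | A 5-6 | B 6-7 | D 7-8 | E 8-9 | A 9-10 | C 10-11 | E 11-12 | A 12-13 | C 13-14 | E 14-15 | A 15-16 | C 16-17 | E 17-18 | A 18-19 | C 19-20 | A 20-21 | C 21-22 | A 22-25 |
Completion: A=25  B=7  C=22  D=8  E=18
Turnaround (C−A): A=22  B=7  C=14  D=6  E=17
Turnaround(B) = completion − arrival = 7 − 0 = 7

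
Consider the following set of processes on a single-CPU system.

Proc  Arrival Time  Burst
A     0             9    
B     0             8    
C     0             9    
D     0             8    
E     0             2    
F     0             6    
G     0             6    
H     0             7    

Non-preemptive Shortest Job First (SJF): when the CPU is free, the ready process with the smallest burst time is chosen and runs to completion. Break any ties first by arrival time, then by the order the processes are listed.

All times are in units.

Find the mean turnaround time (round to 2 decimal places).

Timeline: | E 0-2 | F 2-8 | G 8-14 | H 14-21 | B 21-29 | D 29-37 | A 37-46 | C 46-55 |
Completion: A=46  B=29  C=55  D=37  E=2  F=8  G=14  H=21
Turnaround (C−A): A=46  B=29  C=55  D=37  E=2  F=8  G=14  H=21
Turnaround times: A=46, B=29, C=55, D=37, E=2, F=8, G=14, H=21
Average turnaround = (46+29+55+37+2+8+14+21) / 8 = 212/8 = 26.50

26.50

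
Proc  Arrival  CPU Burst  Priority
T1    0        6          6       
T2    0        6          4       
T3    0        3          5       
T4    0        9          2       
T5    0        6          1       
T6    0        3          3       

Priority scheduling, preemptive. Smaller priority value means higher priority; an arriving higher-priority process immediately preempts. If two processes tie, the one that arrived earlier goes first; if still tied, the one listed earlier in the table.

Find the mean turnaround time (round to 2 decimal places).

20.50

Schedule: | T5 0-6 | T4 6-15 | T6 15-18 | T2 18-24 | T3 24-27 | T1 27-33 |
Completion: T1=33  T2=24  T3=27  T4=15  T5=6  T6=18
Turnaround times: T1=33, T2=24, T3=27, T4=15, T5=6, T6=18
Average turnaround = (33+24+27+15+6+18) / 6 = 123/6 = 20.50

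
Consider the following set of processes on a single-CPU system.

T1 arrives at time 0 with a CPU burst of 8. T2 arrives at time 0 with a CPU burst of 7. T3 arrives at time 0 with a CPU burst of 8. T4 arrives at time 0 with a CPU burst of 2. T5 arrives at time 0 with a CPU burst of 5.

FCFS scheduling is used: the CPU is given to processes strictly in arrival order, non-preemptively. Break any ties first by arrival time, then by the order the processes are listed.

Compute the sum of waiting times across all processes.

Gantt: | T1 0-8 | T2 8-15 | T3 15-23 | T4 23-25 | T5 25-30 |
Completion: T1=8  T2=15  T3=23  T4=25  T5=30
Turnaround (C−A): T1=8  T2=15  T3=23  T4=25  T5=30
Waiting = turnaround − burst: T1=0, T2=8, T3=15, T4=23, T5=25
Total waiting = 0 + 8 + 15 + 23 + 25 = 71

71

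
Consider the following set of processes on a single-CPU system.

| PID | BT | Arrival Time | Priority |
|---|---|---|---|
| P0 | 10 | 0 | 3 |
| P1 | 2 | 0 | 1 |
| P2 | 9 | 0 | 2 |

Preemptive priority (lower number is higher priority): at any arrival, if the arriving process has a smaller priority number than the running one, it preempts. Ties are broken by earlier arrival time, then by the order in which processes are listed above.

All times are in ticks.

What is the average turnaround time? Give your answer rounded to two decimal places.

11.33

Timeline: | P1 0-2 | P2 2-11 | P0 11-21 |
Completion: P0=21  P1=2  P2=11
Turnaround times: P0=21, P1=2, P2=11
Average turnaround = (21+2+11) / 3 = 34/3 = 11.33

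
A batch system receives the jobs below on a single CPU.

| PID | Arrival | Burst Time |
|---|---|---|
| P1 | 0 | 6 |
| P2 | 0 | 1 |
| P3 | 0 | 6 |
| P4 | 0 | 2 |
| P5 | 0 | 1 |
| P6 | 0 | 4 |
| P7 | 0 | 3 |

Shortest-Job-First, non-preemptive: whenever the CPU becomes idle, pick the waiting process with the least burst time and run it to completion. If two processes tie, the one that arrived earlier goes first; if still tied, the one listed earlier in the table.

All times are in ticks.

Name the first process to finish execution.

Schedule: | P2 0-1 | P5 1-2 | P4 2-4 | P7 4-7 | P6 7-11 | P1 11-17 | P3 17-23 |
Completion: P1=17  P2=1  P3=23  P4=4  P5=2  P6=11  P7=7
Finish order: P2 → P5 → P4 → P7 → P6 → P1 → P3

P2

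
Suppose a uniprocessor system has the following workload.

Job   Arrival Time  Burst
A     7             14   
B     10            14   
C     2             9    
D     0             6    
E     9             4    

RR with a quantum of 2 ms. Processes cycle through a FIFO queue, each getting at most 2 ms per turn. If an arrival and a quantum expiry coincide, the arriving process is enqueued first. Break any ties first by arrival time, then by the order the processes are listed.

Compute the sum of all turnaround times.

127

Gantt: | D 0-2 | C 2-4 | D 4-6 | C 6-8 | D 8-10 | A 10-12 | C 12-14 | E 14-16 | B 16-18 | A 18-20 | C 20-22 | E 22-24 | B 24-26 | A 26-28 | C 28-29 | B 29-31 | A 31-33 | B 33-35 | A 35-37 | B 37-39 | A 39-41 | B 41-43 | A 43-45 | B 45-47 |
Completion: A=45  B=47  C=29  D=10  E=24
Turnaround (C−A): A=38  B=37  C=27  D=10  E=15
Turnaround = completion − arrival: A=38, B=37, C=27, D=10, E=15
Total turnaround = 38 + 37 + 27 + 10 + 15 = 127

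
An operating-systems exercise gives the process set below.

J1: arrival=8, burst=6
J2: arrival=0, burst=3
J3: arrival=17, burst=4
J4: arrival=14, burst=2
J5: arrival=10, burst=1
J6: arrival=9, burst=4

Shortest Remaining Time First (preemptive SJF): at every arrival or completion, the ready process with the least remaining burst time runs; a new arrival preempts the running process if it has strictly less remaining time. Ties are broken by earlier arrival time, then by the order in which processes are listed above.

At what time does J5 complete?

11

Gantt: | J2 0-3 | idle 3-8 | J1 8-9 | J6 9-10 | J5 10-11 | J6 11-14 | J4 14-16 | J1 16-21 | J3 21-25 |
Completion: J1=21  J2=3  J3=25  J4=16  J5=11  J6=14
Turnaround (C−A): J1=13  J2=3  J3=8  J4=2  J5=1  J6=5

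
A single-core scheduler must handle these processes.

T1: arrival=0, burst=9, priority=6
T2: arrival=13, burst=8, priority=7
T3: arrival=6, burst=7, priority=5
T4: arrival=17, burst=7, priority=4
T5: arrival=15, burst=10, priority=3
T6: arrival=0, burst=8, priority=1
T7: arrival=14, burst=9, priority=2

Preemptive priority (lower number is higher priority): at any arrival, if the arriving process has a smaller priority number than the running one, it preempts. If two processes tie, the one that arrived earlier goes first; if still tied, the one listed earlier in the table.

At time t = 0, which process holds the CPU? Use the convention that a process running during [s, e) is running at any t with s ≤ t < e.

T6

Timeline: | T6 0-8 | T3 8-14 | T7 14-23 | T5 23-33 | T4 33-40 | T3 40-41 | T1 41-50 | T2 50-58 |
Completion: T1=50  T2=58  T3=41  T4=40  T5=33  T6=8  T7=23
Turnaround (C−A): T1=50  T2=45  T3=35  T4=23  T5=18  T6=8  T7=9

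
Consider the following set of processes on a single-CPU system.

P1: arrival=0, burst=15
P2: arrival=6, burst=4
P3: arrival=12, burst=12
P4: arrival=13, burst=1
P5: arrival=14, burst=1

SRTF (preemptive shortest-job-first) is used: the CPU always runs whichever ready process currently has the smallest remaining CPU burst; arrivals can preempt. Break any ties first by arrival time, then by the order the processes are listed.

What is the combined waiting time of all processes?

15

Gantt: | P1 0-6 | P2 6-10 | P1 10-13 | P4 13-14 | P5 14-15 | P1 15-21 | P3 21-33 |
Completion: P1=21  P2=10  P3=33  P4=14  P5=15
Waiting = turnaround − burst: P1=6, P2=0, P3=9, P4=0, P5=0
Total waiting = 6 + 0 + 9 + 0 + 0 = 15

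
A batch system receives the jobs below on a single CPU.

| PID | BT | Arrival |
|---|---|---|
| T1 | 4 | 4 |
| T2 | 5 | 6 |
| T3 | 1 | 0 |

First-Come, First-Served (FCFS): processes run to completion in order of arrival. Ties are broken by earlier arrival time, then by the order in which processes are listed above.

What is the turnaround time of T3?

1

Gantt: | T3 0-1 | idle 1-4 | T1 4-8 | T2 8-13 |
Completion: T1=8  T2=13  T3=1
Turnaround (C−A): T1=4  T2=7  T3=1
Turnaround(T3) = completion − arrival = 1 − 0 = 1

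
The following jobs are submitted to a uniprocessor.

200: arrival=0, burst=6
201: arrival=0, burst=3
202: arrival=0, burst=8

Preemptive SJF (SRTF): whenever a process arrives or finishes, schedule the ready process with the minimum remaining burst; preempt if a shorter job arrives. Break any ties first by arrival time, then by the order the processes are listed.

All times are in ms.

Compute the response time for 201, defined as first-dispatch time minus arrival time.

0

Gantt: | 201 0-3 | 200 3-9 | 202 9-17 |
Completion: 200=9  201=3  202=17
Response(201) = first start − arrival = 0 − 0 = 0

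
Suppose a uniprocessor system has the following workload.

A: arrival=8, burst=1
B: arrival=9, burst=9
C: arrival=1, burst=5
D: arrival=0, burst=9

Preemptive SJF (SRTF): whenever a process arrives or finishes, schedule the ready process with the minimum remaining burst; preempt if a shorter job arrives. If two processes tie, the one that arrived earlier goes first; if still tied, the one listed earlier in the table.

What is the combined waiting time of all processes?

Schedule: | D 0-1 | C 1-6 | D 6-8 | A 8-9 | D 9-15 | B 15-24 |
Completion: A=9  B=24  C=6  D=15
Waiting = turnaround − burst: A=0, B=6, C=0, D=6
Total waiting = 0 + 6 + 0 + 6 = 12

12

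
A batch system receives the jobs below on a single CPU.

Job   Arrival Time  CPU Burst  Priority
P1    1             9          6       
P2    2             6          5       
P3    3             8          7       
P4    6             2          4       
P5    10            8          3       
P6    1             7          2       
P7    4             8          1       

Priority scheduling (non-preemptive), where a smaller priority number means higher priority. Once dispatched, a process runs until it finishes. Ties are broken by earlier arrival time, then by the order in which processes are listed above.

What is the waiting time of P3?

Gantt: | idle 0-1 | P6 1-8 | P7 8-16 | P5 16-24 | P4 24-26 | P2 26-32 | P1 32-41 | P3 41-49 |
Completion: P1=41  P2=32  P3=49  P4=26  P5=24  P6=8  P7=16
Waiting(P3) = turnaround − burst = 46 − 8 = 38

38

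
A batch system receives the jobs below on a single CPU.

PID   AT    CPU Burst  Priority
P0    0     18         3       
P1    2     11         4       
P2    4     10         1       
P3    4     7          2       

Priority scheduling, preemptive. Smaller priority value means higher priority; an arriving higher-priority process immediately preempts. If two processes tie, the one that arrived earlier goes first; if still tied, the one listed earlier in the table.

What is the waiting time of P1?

Gantt: | P0 0-4 | P2 4-14 | P3 14-21 | P0 21-35 | P1 35-46 |
Completion: P0=35  P1=46  P2=14  P3=21
Turnaround (C−A): P0=35  P1=44  P2=10  P3=17
Waiting(P1) = turnaround − burst = 44 − 11 = 33

33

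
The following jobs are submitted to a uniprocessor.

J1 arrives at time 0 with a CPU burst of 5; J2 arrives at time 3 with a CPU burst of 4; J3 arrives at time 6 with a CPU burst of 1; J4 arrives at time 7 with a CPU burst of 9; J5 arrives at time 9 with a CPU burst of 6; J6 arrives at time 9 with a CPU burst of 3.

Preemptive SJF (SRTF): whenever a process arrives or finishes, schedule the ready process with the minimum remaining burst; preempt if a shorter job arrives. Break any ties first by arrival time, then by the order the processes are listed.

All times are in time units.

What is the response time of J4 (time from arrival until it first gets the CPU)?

12

Schedule: | J1 0-5 | J2 5-6 | J3 6-7 | J2 7-10 | J6 10-13 | J5 13-19 | J4 19-28 |
Completion: J1=5  J2=10  J3=7  J4=28  J5=19  J6=13
Turnaround (C−A): J1=5  J2=7  J3=1  J4=21  J5=10  J6=4
Response(J4) = first start − arrival = 19 − 7 = 12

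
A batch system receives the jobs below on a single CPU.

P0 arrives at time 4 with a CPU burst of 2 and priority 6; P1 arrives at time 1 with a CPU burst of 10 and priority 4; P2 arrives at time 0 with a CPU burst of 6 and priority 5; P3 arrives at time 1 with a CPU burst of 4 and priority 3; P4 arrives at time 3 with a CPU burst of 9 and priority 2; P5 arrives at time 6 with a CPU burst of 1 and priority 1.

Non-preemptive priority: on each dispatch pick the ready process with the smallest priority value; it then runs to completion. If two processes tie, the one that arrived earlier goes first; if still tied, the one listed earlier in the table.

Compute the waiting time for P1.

19

Gantt: | P2 0-6 | P5 6-7 | P4 7-16 | P3 16-20 | P1 20-30 | P0 30-32 |
Completion: P0=32  P1=30  P2=6  P3=20  P4=16  P5=7
Turnaround (C−A): P0=28  P1=29  P2=6  P3=19  P4=13  P5=1
Waiting(P1) = turnaround − burst = 29 − 10 = 19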